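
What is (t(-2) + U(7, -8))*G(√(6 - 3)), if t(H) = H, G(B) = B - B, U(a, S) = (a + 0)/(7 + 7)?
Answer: 0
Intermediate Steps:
U(a, S) = a/14
G(B) = 0
(t(-2) + U(7, -8))*G(√(6 - 3)) = (-2 + (1/14)*7)*0 = (-2 + ½)*0 = -3/2*0 = 0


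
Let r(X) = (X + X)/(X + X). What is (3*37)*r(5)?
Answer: 111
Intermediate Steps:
r(X) = 1 (r(X) = (2*X)/((2*X)) = (2*X)*(1/(2*X)) = 1)
(3*37)*r(5) = (3*37)*1 = 111*1 = 111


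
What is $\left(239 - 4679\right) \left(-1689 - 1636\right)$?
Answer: $14763000$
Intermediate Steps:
$\left(239 - 4679\right) \left(-1689 - 1636\right) = \left(-4440\right) \left(-3325\right) = 14763000$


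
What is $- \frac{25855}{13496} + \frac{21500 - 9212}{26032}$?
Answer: $- \frac{31701157}{21957992} \approx -1.4437$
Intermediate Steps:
$- \frac{25855}{13496} + \frac{21500 - 9212}{26032} = \left(-25855\right) \frac{1}{13496} + \left(21500 - 9212\right) \frac{1}{26032} = - \frac{25855}{13496} + 12288 \cdot \frac{1}{26032} = - \frac{25855}{13496} + \frac{768}{1627} = - \frac{31701157}{21957992}$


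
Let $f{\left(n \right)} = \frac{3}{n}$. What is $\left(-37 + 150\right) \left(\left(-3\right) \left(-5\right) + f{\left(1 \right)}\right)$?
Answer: $2034$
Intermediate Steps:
$\left(-37 + 150\right) \left(\left(-3\right) \left(-5\right) + f{\left(1 \right)}\right) = \left(-37 + 150\right) \left(\left(-3\right) \left(-5\right) + \frac{3}{1}\right) = 113 \left(15 + 3 \cdot 1\right) = 113 \left(15 + 3\right) = 113 \cdot 18 = 2034$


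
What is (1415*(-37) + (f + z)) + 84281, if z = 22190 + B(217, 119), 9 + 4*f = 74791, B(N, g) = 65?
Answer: 145753/2 ≈ 72877.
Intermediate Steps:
f = 37391/2 (f = -9/4 + (1/4)*74791 = -9/4 + 74791/4 = 37391/2 ≈ 18696.)
z = 22255 (z = 22190 + 65 = 22255)
(1415*(-37) + (f + z)) + 84281 = (1415*(-37) + (37391/2 + 22255)) + 84281 = (-52355 + 81901/2) + 84281 = -22809/2 + 84281 = 145753/2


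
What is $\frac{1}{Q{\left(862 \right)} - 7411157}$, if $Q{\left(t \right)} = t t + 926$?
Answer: $- \frac{1}{6667187} \approx -1.4999 \cdot 10^{-7}$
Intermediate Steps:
$Q{\left(t \right)} = 926 + t^{2}$ ($Q{\left(t \right)} = t^{2} + 926 = 926 + t^{2}$)
$\frac{1}{Q{\left(862 \right)} - 7411157} = \frac{1}{\left(926 + 862^{2}\right) - 7411157} = \frac{1}{\left(926 + 743044\right) - 7411157} = \frac{1}{743970 - 7411157} = \frac{1}{-6667187} = - \frac{1}{6667187}$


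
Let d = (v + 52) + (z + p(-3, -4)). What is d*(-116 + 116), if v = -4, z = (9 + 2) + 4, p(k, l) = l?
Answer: 0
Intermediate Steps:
z = 15 (z = 11 + 4 = 15)
d = 59 (d = (-4 + 52) + (15 - 4) = 48 + 11 = 59)
d*(-116 + 116) = 59*(-116 + 116) = 59*0 = 0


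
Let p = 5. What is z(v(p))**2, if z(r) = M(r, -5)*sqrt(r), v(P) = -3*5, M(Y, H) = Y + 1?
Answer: -2940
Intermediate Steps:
M(Y, H) = 1 + Y
v(P) = -15
z(r) = sqrt(r)*(1 + r) (z(r) = (1 + r)*sqrt(r) = sqrt(r)*(1 + r))
z(v(p))**2 = (sqrt(-15)*(1 - 15))**2 = ((I*sqrt(15))*(-14))**2 = (-14*I*sqrt(15))**2 = -2940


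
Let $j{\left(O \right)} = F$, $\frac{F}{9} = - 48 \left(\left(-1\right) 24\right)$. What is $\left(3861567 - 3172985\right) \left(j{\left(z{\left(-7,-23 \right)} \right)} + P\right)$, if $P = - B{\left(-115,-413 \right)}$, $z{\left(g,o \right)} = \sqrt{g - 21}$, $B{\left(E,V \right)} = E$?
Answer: $7218405106$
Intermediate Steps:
$z{\left(g,o \right)} = \sqrt{-21 + g}$
$F = 10368$ ($F = 9 \left(- 48 \left(\left(-1\right) 24\right)\right) = 9 \left(\left(-48\right) \left(-24\right)\right) = 9 \cdot 1152 = 10368$)
$j{\left(O \right)} = 10368$
$P = 115$ ($P = \left(-1\right) \left(-115\right) = 115$)
$\left(3861567 - 3172985\right) \left(j{\left(z{\left(-7,-23 \right)} \right)} + P\right) = \left(3861567 - 3172985\right) \left(10368 + 115\right) = 688582 \cdot 10483 = 7218405106$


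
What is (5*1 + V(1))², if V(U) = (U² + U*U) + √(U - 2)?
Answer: (7 + I)² ≈ 48.0 + 14.0*I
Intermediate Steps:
V(U) = √(-2 + U) + 2*U² (V(U) = (U² + U²) + √(-2 + U) = 2*U² + √(-2 + U) = √(-2 + U) + 2*U²)
(5*1 + V(1))² = (5*1 + (√(-2 + 1) + 2*1²))² = (5 + (√(-1) + 2*1))² = (5 + (I + 2))² = (5 + (2 + I))² = (7 + I)²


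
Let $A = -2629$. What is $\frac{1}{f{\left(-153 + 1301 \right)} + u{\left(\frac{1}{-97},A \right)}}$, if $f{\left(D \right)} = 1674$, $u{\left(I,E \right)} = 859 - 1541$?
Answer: $\frac{1}{992} \approx 0.0010081$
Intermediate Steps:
$u{\left(I,E \right)} = -682$ ($u{\left(I,E \right)} = 859 - 1541 = -682$)
$\frac{1}{f{\left(-153 + 1301 \right)} + u{\left(\frac{1}{-97},A \right)}} = \frac{1}{1674 - 682} = \frac{1}{992}$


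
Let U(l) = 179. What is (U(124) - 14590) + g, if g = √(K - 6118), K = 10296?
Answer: -14411 + √4178 ≈ -14346.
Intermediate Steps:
g = √4178 (g = √(10296 - 6118) = √4178 ≈ 64.637)
(U(124) - 14590) + g = (179 - 14590) + √4178 = -14411 + √4178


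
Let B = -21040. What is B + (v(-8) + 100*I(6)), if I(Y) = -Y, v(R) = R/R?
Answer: -21639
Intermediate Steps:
v(R) = 1
B + (v(-8) + 100*I(6)) = -21040 + (1 + 100*(-1*6)) = -21040 + (1 + 100*(-6)) = -21040 + (1 - 600) = -21040 - 599 = -21639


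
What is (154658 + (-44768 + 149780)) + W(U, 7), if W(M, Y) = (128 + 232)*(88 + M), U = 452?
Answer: 454070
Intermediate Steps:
W(M, Y) = 31680 + 360*M (W(M, Y) = 360*(88 + M) = 31680 + 360*M)
(154658 + (-44768 + 149780)) + W(U, 7) = (154658 + (-44768 + 149780)) + (31680 + 360*452) = (154658 + 105012) + (31680 + 162720) = 259670 + 194400 = 454070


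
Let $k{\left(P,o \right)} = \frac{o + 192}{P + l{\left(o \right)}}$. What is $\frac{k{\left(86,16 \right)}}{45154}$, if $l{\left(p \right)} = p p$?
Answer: $\frac{52}{3860667} \approx 1.3469 \cdot 10^{-5}$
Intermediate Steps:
$l{\left(p \right)} = p^{2}$
$k{\left(P,o \right)} = \frac{192 + o}{P + o^{2}}$ ($k{\left(P,o \right)} = \frac{o + 192}{P + o^{2}} = \frac{192 + o}{P + o^{2}}$)
$\frac{k{\left(86,16 \right)}}{45154} = \frac{\frac{1}{86 + 16^{2}} \left(192 + 16\right)}{45154} = \frac{1}{86 + 256} \cdot 208 \cdot \frac{1}{45154} = \frac{1}{342} \cdot 208 \cdot \frac{1}{45154} = \frac{104}{171} \cdot \frac{1}{45154} = \frac{52}{3860667}$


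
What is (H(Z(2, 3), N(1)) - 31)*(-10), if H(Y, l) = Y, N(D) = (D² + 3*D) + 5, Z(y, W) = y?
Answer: 290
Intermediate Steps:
N(D) = 5 + D² + 3*D
(H(Z(2, 3), N(1)) - 31)*(-10) = (2 - 31)*(-10) = -29*(-10) = 290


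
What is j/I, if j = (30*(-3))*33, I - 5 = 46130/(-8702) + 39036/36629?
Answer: -236668576815/60930823 ≈ -3884.2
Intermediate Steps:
I = 121861646/159372779 (I = 5 + (46130/(-8702) + 39036/36629) = 5 + (46130*(-1/8702) + 39036*(1/36629)) = 5 + (-23065/4351 + 39036/36629) = 5 - 675002249/159372779 = 121861646/159372779 ≈ 0.76463)
j = -2970 (j = -90*33 = -2970)
j/I = -2970/121861646/159372779 = -2970*159372779/121861646 = -236668576815/60930823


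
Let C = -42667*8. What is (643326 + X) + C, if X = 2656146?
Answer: 2958136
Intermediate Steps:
C = -341336
(643326 + X) + C = (643326 + 2656146) - 341336 = 3299472 - 341336 = 2958136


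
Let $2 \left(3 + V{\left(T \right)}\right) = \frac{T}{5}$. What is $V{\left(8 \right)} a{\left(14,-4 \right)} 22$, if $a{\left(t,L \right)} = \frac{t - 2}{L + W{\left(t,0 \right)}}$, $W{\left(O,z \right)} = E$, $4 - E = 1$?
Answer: $\frac{2904}{5} \approx 580.8$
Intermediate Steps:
$V{\left(T \right)} = -3 + \frac{T}{10}$ ($V{\left(T \right)} = -3 + \frac{T \frac{1}{5}}{2} = -3 + \frac{\frac{1}{5} T}{2} = -3 + \frac{T}{10}$)
$E = 3$ ($E = 4 - 1 = 3$)
$W{\left(O,z \right)} = 3$
$a{\left(t,L \right)} = \frac{-2 + t}{3 + L}$ ($a{\left(t,L \right)} = \frac{t - 2}{L + 3} = \frac{-2 + t}{3 + L}$)
$V{\left(8 \right)} a{\left(14,-4 \right)} 22 = \left(-3 + \frac{1}{10} \cdot 8\right) \frac{-2 + 14}{3 - 4} \cdot 22 = \left(-3 + \frac{4}{5}\right) \frac{1}{-1} \cdot 12 \cdot 22 = - \frac{11 \left(\left(-1\right) 12\right)}{5} \cdot 22 = \left(- \frac{11}{5}\right) \left(-12\right) 22 = \frac{132}{5} \cdot 22 = \frac{2904}{5}$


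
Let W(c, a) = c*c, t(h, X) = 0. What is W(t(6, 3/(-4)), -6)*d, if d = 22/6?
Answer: 0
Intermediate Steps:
d = 11/3 (d = 22*(⅙) = 11/3 ≈ 3.6667)
W(c, a) = c²
W(t(6, 3/(-4)), -6)*d = 0²*(11/3) = 0*(11/3) = 0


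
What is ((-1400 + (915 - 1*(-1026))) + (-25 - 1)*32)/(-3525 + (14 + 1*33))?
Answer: 291/3478 ≈ 0.083669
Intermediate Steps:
((-1400 + (915 - 1*(-1026))) + (-25 - 1)*32)/(-3525 + (14 + 1*33)) = ((-1400 + (915 + 1026)) - 26*32)/(-3525 + (14 + 33)) = ((-1400 + 1941) - 832)/(-3525 + 47) = (541 - 832)/(-3478) = -291*(-1/3478) = 291/3478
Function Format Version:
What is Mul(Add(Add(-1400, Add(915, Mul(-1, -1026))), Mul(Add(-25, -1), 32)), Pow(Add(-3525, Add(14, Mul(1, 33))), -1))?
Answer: Rational(291, 3478) ≈ 0.083669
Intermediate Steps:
Mul(Add(Add(-1400, Add(915, Mul(-1, -1026))), Mul(Add(-25, -1), 32)), Pow(Add(-3525, Add(14, Mul(1, 33))), -1)) = Mul(Add(Add(-1400, Add(915, 1026)), Mul(-26, 32)), Pow(Add(-3525, Add(14, 33)), -1)) = Mul(Add(Add(-1400, 1941), -832), Pow(Add(-3525, 47), -1)) = Mul(Add(541, -832), Pow(-3478, -1)) = Mul(-291, Rational(-1, 3478)) = Rational(291, 3478)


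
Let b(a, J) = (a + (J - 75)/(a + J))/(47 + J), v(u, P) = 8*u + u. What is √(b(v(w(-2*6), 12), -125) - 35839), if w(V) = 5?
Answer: 47*I*√98709/78 ≈ 189.31*I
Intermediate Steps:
v(u, P) = 9*u
b(a, J) = (a + (-75 + J)/(J + a))/(47 + J)
√(b(v(w(-2*6), 12), -125) - 35839) = √((-75 - 125 + (9*5)² - 1125*5)/((-125)² + 47*(-125) + 47*(9*5) - 1125*5) - 35839) = √((-75 - 125 + 45² - 125*45)/(15625 - 5875 + 47*45 - 125*45) - 35839) = √((-75 - 125 + 2025 - 5625)/(15625 - 5875 + 2115 - 5625) - 35839) = √(-3800/6240 - 35839) = √((1/6240)*(-3800) - 35839) = √(-95/156 - 35839) = √(-5590979/156) = 47*I*√98709/78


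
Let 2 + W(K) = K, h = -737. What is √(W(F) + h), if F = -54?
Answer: I*√793 ≈ 28.16*I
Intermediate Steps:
W(K) = -2 + K
√(W(F) + h) = √((-2 - 54) - 737) = √(-56 - 737) = √(-793) = I*√793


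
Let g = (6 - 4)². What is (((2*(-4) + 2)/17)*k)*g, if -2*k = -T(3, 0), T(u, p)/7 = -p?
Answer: 0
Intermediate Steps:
T(u, p) = -7*p (T(u, p) = 7*(-p) = -7*p)
g = 4 (g = 2² = 4)
k = 0 (k = -(-1)*(-7*0)/2 = -(-1)*0/2 = -½*0 = 0)
(((2*(-4) + 2)/17)*k)*g = (((2*(-4) + 2)/17)*0)*4 = (((-8 + 2)*(1/17))*0)*4 = (-6*1/17*0)*4 = -6/17*0*4 = 0*4 = 0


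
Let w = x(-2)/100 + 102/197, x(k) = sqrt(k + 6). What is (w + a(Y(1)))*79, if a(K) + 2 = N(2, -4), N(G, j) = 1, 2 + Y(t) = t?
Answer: -359687/9850 ≈ -36.516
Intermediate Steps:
x(k) = sqrt(6 + k)
Y(t) = -2 + t
a(K) = -1 (a(K) = -2 + 1 = -1)
w = 5297/9850 (w = sqrt(6 - 2)/100 + 102/197 = sqrt(4)*(1/100) + 102*(1/197) = 2*(1/100) + 102/197 = 1/50 + 102/197 = 5297/9850 ≈ 0.53777)
(w + a(Y(1)))*79 = (5297/9850 - 1)*79 = -4553/9850*79 = -359687/9850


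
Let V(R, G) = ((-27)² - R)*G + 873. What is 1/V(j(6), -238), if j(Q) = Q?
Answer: -1/171201 ≈ -5.8411e-6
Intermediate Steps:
V(R, G) = 873 + G*(729 - R) (V(R, G) = (729 - R)*G + 873 = G*(729 - R) + 873 = 873 + G*(729 - R))
1/V(j(6), -238) = 1/(873 + 729*(-238) - 1*(-238)*6) = 1/(873 - 173502 + 1428) = 1/(-171201) = -1/171201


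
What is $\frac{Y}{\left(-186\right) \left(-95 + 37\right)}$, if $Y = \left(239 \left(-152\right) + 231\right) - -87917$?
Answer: $\frac{12955}{2697} \approx 4.8035$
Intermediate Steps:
$Y = 51820$ ($Y = \left(-36328 + 231\right) + 87917 = -36097 + 87917 = 51820$)
$\frac{Y}{\left(-186\right) \left(-95 + 37\right)} = \frac{51820}{\left(-186\right) \left(-95 + 37\right)} = \frac{51820}{\left(-186\right) \left(-58\right)} = \frac{51820}{10788} = 51820 \cdot \frac{1}{10788} = \frac{12955}{2697}$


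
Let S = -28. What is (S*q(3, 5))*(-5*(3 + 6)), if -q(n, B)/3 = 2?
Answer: -7560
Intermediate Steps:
q(n, B) = -6 (q(n, B) = -3*2 = -6)
(S*q(3, 5))*(-5*(3 + 6)) = (-28*(-6))*(-5*(3 + 6)) = 168*(-5*9) = 168*(-45) = -7560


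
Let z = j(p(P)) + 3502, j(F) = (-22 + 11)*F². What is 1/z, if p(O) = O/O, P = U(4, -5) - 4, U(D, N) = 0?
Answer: 1/3491 ≈ 0.00028645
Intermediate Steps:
P = -4 (P = 0 - 4 = -4)
p(O) = 1
j(F) = -11*F²
z = 3491 (z = -11*1² + 3502 = -11*1 + 3502 = -11 + 3502 = 3491)
1/z = 1/3491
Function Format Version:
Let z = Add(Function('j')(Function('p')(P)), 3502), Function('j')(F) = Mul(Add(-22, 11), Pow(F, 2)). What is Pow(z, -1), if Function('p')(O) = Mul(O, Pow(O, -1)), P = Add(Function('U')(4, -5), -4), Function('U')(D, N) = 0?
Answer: Rational(1, 3491) ≈ 0.00028645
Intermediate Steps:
P = -4 (P = Add(0, -4) = -4)
Function('p')(O) = 1
Function('j')(F) = Mul(-11, Pow(F, 2))
z = 3491 (z = Add(Mul(-11, Pow(1, 2)), 3502) = Add(Mul(-11, 1), 3502) = Add(-11, 3502) = 3491)
Pow(z, -1) = Pow(3491, -1) = Rational(1, 3491)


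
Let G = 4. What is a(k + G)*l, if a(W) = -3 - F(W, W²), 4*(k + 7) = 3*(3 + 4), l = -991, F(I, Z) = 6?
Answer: 8919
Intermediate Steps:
k = -7/4 (k = -7 + (3*(3 + 4))/4 = -7 + (3*7)/4 = -7 + (¼)*21 = -7 + 21/4 = -7/4 ≈ -1.7500)
a(W) = -9 (a(W) = -3 - 1*6 = -3 - 6 = -9)
a(k + G)*l = -9*(-991) = 8919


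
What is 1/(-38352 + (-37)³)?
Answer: -1/89005 ≈ -1.1235e-5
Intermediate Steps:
1/(-38352 + (-37)³) = 1/(-38352 - 50653) = 1/(-89005) = -1/89005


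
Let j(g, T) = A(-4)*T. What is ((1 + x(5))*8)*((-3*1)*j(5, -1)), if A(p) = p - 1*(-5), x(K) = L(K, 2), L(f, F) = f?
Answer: 144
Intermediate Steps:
x(K) = K
A(p) = 5 + p (A(p) = p + 5 = 5 + p)
j(g, T) = T (j(g, T) = (5 - 4)*T = 1*T = T)
((1 + x(5))*8)*((-3*1)*j(5, -1)) = ((1 + 5)*8)*(-3*1*(-1)) = (6*8)*(-3*(-1)) = 48*3 = 144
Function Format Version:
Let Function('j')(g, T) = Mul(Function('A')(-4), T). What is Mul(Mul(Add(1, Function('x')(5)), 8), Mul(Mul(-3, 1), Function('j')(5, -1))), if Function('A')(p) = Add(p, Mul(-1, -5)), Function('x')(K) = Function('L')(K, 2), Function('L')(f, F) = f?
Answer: 144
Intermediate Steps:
Function('x')(K) = K
Function('A')(p) = Add(5, p) (Function('A')(p) = Add(p, 5) = Add(5, p))
Function('j')(g, T) = T (Function('j')(g, T) = Mul(Add(5, -4), T) = Mul(1, T) = T)
Mul(Mul(Add(1, Function('x')(5)), 8), Mul(Mul(-3, 1), Function('j')(5, -1))) = Mul(Mul(Add(1, 5), 8), Mul(Mul(-3, 1), -1)) = Mul(Mul(6, 8), Mul(-3, -1)) = Mul(48, 3) = 144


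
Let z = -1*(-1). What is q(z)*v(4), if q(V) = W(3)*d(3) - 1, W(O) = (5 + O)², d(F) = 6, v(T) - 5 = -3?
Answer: 766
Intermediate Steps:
v(T) = 2 (v(T) = 5 - 3 = 2)
z = 1
q(V) = 383 (q(V) = (5 + 3)²*6 - 1 = 8²*6 - 1 = 64*6 - 1 = 384 - 1 = 383)
q(z)*v(4) = 383*2 = 766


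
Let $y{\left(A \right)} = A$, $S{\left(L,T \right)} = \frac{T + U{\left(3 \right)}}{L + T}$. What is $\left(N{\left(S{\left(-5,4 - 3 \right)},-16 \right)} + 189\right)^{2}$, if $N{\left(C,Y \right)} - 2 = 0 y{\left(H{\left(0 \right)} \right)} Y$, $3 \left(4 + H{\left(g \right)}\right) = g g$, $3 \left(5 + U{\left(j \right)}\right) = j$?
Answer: $36481$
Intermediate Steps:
$U{\left(j \right)} = -5 + \frac{j}{3}$
$H{\left(g \right)} = -4 + \frac{g^{2}}{3}$ ($H{\left(g \right)} = -4 + \frac{g g}{3} = -4 + \frac{g^{2}}{3}$)
$S{\left(L,T \right)} = \frac{-4 + T}{L + T}$ ($S{\left(L,T \right)} = \frac{T + \left(-5 + \frac{1}{3} \cdot 3\right)}{L + T} = \frac{T + \left(-5 + 1\right)}{L + T} = \frac{T - 4}{L + T} = \frac{-4 + T}{L + T}$)
$N{\left(C,Y \right)} = 2$ ($N{\left(C,Y \right)} = 2 + 0 \left(-4 + \frac{0^{2}}{3}\right) Y = 2 + 0 \left(-4 + \frac{1}{3} \cdot 0\right) Y = 2 + 0 \left(-4 + 0\right) Y = 2 + 0 \left(-4\right) Y = 2 + 0 Y = 2 + 0 = 2$)
$\left(N{\left(S{\left(-5,4 - 3 \right)},-16 \right)} + 189\right)^{2} = \left(2 + 189\right)^{2} = 191^{2} = 36481$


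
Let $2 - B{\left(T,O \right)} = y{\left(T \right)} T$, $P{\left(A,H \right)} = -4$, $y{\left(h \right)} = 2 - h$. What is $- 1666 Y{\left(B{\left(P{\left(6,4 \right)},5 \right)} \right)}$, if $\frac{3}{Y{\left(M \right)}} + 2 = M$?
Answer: $- \frac{833}{4} \approx -208.25$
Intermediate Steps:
$B{\left(T,O \right)} = 2 - T \left(2 - T\right)$ ($B{\left(T,O \right)} = 2 - \left(2 - T\right) T = 2 - T \left(2 - T\right)$)
$Y{\left(M \right)} = \frac{3}{-2 + M}$
$- 1666 Y{\left(B{\left(P{\left(6,4 \right)},5 \right)} \right)} = - 1666 \frac{3}{-2 - \left(-2 + 4 \left(-2 - 4\right)\right)} = - 1666 \frac{3}{-2 + \left(2 - -24\right)} = - 1666 \frac{3}{-2 + \left(2 + 24\right)} = - 1666 \frac{3}{-2 + 26} = - 1666 \cdot \frac{3}{24} = - 1666 \cdot 3 \cdot \frac{1}{24} = \left(-1666\right) \frac{1}{8} = - \frac{833}{4}$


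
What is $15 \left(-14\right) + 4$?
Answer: $-206$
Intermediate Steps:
$15 \left(-14\right) + 4 = -210 + 4 = -206$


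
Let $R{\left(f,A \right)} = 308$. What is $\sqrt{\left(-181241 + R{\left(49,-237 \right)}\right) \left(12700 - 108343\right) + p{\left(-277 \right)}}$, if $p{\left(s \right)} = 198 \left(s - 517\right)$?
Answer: $3 \sqrt{1922757523} \approx 1.3155 \cdot 10^{5}$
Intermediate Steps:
$p{\left(s \right)} = -102366 + 198 s$ ($p{\left(s \right)} = 198 \left(-517 + s\right) = -102366 + 198 s$)
$\sqrt{\left(-181241 + R{\left(49,-237 \right)}\right) \left(12700 - 108343\right) + p{\left(-277 \right)}} = \sqrt{\left(-181241 + 308\right) \left(12700 - 108343\right) + \left(-102366 + 198 \left(-277\right)\right)} = \sqrt{\left(-180933\right) \left(-95643\right) - 157212} = \sqrt{17304974919 - 157212} = \sqrt{17304817707} = 3 \sqrt{1922757523}$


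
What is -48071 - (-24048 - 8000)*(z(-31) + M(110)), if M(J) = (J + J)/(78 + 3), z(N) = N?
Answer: -77315719/81 ≈ -9.5452e+5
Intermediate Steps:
M(J) = 2*J/81 (M(J) = (2*J)/81 = (2*J)*(1/81) = 2*J/81)
-48071 - (-24048 - 8000)*(z(-31) + M(110)) = -48071 - (-24048 - 8000)*(-31 + (2/81)*110) = -48071 - (-32048)*(-31 + 220/81) = -48071 - (-32048)*(-2291)/81 = -48071 - 1*73421968/81 = -48071 - 73421968/81 = -77315719/81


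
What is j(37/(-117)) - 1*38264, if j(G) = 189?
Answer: -38075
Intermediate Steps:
j(37/(-117)) - 1*38264 = 189 - 1*38264 = 189 - 38264 = -38075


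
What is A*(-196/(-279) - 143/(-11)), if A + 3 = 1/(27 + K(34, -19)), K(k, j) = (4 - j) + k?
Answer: -959573/23436 ≈ -40.944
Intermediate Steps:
K(k, j) = 4 + k - j
A = -251/84 (A = -3 + 1/(27 + (4 + 34 - 1*(-19))) = -3 + 1/(27 + (4 + 34 + 19)) = -3 + 1/(27 + 57) = -3 + 1/84 = -251/84 ≈ -2.9881)
A*(-196/(-279) - 143/(-11)) = -251*(-196/(-279) - 143/(-11))/84 = -251*(-196*(-1/279) - 143*(-1/11))/84 = -251*(196/279 + 13)/84 = -251/84*3823/279 = -959573/23436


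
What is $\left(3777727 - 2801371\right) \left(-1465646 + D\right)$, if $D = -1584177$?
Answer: $-2977712984988$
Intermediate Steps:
$\left(3777727 - 2801371\right) \left(-1465646 + D\right) = \left(3777727 - 2801371\right) \left(-1465646 - 1584177\right) = 976356 \left(-3049823\right) = -2977712984988$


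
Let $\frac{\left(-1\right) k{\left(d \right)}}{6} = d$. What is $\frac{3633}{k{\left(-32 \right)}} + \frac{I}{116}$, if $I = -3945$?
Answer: $- \frac{28001}{1856} \approx -15.087$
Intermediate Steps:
$k{\left(d \right)} = - 6 d$
$\frac{3633}{k{\left(-32 \right)}} + \frac{I}{116} = \frac{3633}{\left(-6\right) \left(-32\right)} - \frac{3945}{116} = \frac{3633}{192} - \frac{3945}{116} = 3633 \cdot \frac{1}{192} - \frac{3945}{116} = \frac{1211}{64} - \frac{3945}{116} = - \frac{28001}{1856}$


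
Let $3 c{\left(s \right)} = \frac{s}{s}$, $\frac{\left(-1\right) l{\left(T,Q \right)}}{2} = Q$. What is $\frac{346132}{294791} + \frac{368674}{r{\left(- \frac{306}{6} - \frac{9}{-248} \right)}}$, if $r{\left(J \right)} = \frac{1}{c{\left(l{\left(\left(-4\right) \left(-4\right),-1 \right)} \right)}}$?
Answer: $\frac{108682815530}{884373} \approx 1.2289 \cdot 10^{5}$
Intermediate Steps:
$l{\left(T,Q \right)} = - 2 Q$
$c{\left(s \right)} = \frac{1}{3}$ ($c{\left(s \right)} = \frac{s \frac{1}{s}}{3} = \frac{1}{3} \cdot 1 = \frac{1}{3}$)
$r{\left(J \right)} = 3$ ($r{\left(J \right)} = \frac{1}{\frac{1}{3}} = 3$)
$\frac{346132}{294791} + \frac{368674}{r{\left(- \frac{306}{6} - \frac{9}{-248} \right)}} = \frac{346132}{294791} + \frac{368674}{3} = \frac{108682815530}{884373}$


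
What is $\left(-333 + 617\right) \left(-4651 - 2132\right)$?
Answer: $-1926372$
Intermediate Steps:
$\left(-333 + 617\right) \left(-4651 - 2132\right) = 284 \left(-6783\right) = -1926372$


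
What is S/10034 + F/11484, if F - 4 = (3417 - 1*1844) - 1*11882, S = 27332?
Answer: 403219/220748 ≈ 1.8266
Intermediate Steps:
F = -10305 (F = 4 + ((3417 - 1*1844) - 1*11882) = 4 + ((3417 - 1844) - 11882) = 4 + (1573 - 11882) = 4 - 10309 = -10305)
S/10034 + F/11484 = 27332/10034 - 10305/11484 = 27332*(1/10034) - 10305*1/11484 = 13666/5017 - 1145/1276 = 403219/220748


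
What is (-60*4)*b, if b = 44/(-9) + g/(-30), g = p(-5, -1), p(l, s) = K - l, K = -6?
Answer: 3496/3 ≈ 1165.3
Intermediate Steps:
p(l, s) = -6 - l
g = -1 (g = -6 - 1*(-5) = -6 + 5 = -1)
b = -437/90 (b = 44/(-9) - 1/(-30) = 44*(-1/9) - 1*(-1/30) = -44/9 + 1/30 = -437/90 ≈ -4.8556)
(-60*4)*b = -60*4*(-437/90) = -240*(-437/90) = 3496/3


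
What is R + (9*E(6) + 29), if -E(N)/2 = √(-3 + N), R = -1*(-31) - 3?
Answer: 57 - 18*√3 ≈ 25.823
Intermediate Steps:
R = 28 (R = 31 - 3 = 28)
E(N) = -2*√(-3 + N)
R + (9*E(6) + 29) = 28 + (9*(-2*√(-3 + 6)) + 29) = 28 + (9*(-2*√3) + 29) = 28 + (-18*√3 + 29) = 28 + (29 - 18*√3) = 57 - 18*√3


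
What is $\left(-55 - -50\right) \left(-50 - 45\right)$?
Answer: $475$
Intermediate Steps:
$\left(-55 - -50\right) \left(-50 - 45\right) = \left(-55 + 50\right) \left(-95\right) = \left(-5\right) \left(-95\right) = 475$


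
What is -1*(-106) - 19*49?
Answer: -825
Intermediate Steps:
-1*(-106) - 19*49 = 106 - 931 = -825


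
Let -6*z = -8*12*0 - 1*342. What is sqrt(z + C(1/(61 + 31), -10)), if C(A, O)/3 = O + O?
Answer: I*sqrt(3) ≈ 1.732*I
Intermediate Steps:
z = 57 (z = -(-8*12*0 - 1*342)/6 = -(-96*0 - 342)/6 = -(0 - 342)/6 = -1/6*(-342) = 57)
C(A, O) = 6*O (C(A, O) = 3*(O + O) = 3*(2*O) = 6*O)
sqrt(z + C(1/(61 + 31), -10)) = sqrt(57 + 6*(-10)) = sqrt(57 - 60) = sqrt(-3) = I*sqrt(3)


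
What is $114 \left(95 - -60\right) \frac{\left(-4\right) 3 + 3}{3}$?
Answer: $-53010$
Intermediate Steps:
$114 \left(95 - -60\right) \frac{\left(-4\right) 3 + 3}{3} = 114 \left(95 + 60\right) \frac{-12 + 3}{3} = 114 \cdot 155 \cdot \frac{1}{3} \left(-9\right) = 17670 \left(-3\right) = -53010$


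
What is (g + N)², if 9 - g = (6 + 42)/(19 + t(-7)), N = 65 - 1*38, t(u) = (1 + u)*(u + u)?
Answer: 13395600/10609 ≈ 1262.7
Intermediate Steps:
t(u) = 2*u*(1 + u) (t(u) = (1 + u)*(2*u) = 2*u*(1 + u))
N = 27 (N = 65 - 38 = 27)
g = 879/103 (g = 9 - (6 + 42)/(19 + 2*(-7)*(1 - 7)) = 9 - 48/(19 + 2*(-7)*(-6)) = 9 - 48/(19 + 84) = 9 - 48/103 = 879/103 ≈ 8.5340)
(g + N)² = (879/103 + 27)² = (3660/103)² = 13395600/10609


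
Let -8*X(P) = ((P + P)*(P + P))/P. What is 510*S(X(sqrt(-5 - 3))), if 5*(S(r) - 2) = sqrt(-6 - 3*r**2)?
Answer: 1020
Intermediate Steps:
X(P) = -P/2 (X(P) = -(P + P)*(P + P)/(8*P) = -(2*P)*(2*P)/(8*P) = -4*P**2/(8*P) = -P/2)
S(r) = 2 + sqrt(-6 - 3*r**2)/5
510*S(X(sqrt(-5 - 3))) = 510*(2 + sqrt(-6 - 3*(-sqrt(-5 - 3)/2)**2)/5) = 510*(2 + sqrt(-6 - 3*(-I*sqrt(2))**2)/5) = 510*(2 + sqrt(-6 - 3*(-2))/5) = 510*(2 + sqrt(-6 + 6)/5) = 510*(2 + sqrt(0)/5) = 510*(2 + (1/5)*0) = 510*(2 + 0) = 510*2 = 1020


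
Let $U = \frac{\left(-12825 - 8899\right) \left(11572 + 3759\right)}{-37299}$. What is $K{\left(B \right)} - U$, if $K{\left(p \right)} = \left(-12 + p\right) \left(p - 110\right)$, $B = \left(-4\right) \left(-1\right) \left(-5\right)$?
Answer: $- \frac{177886804}{37299} \approx -4769.2$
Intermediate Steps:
$B = -20$ ($B = 4 \left(-5\right) = -20$)
$K{\left(p \right)} = \left(-110 + p\right) \left(-12 + p\right)$ ($K{\left(p \right)} = \left(-12 + p\right) \left(-110 + p\right) = \left(-110 + p\right) \left(-12 + p\right)$)
$U = \frac{333050644}{37299}$ ($U = \left(-21724\right) 15331 \left(- \frac{1}{37299}\right) = \left(-333050644\right) \left(- \frac{1}{37299}\right) = \frac{333050644}{37299} \approx 8929.2$)
$K{\left(B \right)} - U = \left(1320 + \left(-20\right)^{2} - -2440\right) - \frac{333050644}{37299} = \left(1320 + 400 + 2440\right) - \frac{333050644}{37299} = 4160 - \frac{333050644}{37299} = - \frac{177886804}{37299}$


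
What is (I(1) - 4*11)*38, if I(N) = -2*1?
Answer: -1748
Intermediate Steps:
I(N) = -2
(I(1) - 4*11)*38 = (-2 - 4*11)*38 = (-2 - 44)*38 = -46*38 = -1748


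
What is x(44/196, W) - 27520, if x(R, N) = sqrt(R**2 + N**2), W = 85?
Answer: -27520 + sqrt(17347346)/49 ≈ -27435.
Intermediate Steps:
x(R, N) = sqrt(N**2 + R**2)
x(44/196, W) - 27520 = sqrt(85**2 + (44/196)**2) - 27520 = sqrt(7225 + (44*(1/196))**2) - 27520 = sqrt(7225 + (11/49)**2) - 27520 = sqrt(7225 + 121/2401) - 27520 = sqrt(17347346/2401) - 27520 = sqrt(17347346)/49 - 27520 = -27520 + sqrt(17347346)/49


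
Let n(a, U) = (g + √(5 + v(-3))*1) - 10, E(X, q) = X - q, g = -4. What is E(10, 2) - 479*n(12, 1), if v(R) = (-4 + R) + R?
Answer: 6714 - 479*I*√5 ≈ 6714.0 - 1071.1*I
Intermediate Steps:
v(R) = -4 + 2*R
n(a, U) = -14 + I*√5 (n(a, U) = (-4 + √(5 + (-4 + 2*(-3)))*1) - 10 = (-4 + √(5 + (-4 - 6))*1) - 10 = (-4 + √(5 - 10)*1) - 10 = (-4 + √(-5)*1) - 10 = (-4 + (I*√5)*1) - 10 = (-4 + I*√5) - 10 = -14 + I*√5)
E(10, 2) - 479*n(12, 1) = (10 - 1*2) - 479*(-14 + I*√5) = (10 - 2) + (6706 - 479*I*√5) = 8 + (6706 - 479*I*√5) = 6714 - 479*I*√5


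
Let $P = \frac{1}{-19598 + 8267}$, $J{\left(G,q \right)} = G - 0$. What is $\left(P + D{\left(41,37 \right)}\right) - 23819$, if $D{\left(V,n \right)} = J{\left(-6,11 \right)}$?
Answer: $- \frac{269961076}{11331} \approx -23825.0$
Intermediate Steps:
$J{\left(G,q \right)} = G$ ($J{\left(G,q \right)} = G + 0 = G$)
$D{\left(V,n \right)} = -6$
$P = - \frac{1}{11331}$ ($P = \frac{1}{-11331} = - \frac{1}{11331} \approx -8.8253 \cdot 10^{-5}$)
$\left(P + D{\left(41,37 \right)}\right) - 23819 = \left(- \frac{1}{11331} - 6\right) - 23819 = - \frac{67987}{11331} - 23819 = - \frac{269961076}{11331}$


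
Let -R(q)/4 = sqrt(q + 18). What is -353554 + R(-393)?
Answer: -353554 - 20*I*sqrt(15) ≈ -3.5355e+5 - 77.46*I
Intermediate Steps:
R(q) = -4*sqrt(18 + q) (R(q) = -4*sqrt(q + 18) = -4*sqrt(18 + q))
-353554 + R(-393) = -353554 - 4*sqrt(18 - 393) = -353554 - 20*I*sqrt(15)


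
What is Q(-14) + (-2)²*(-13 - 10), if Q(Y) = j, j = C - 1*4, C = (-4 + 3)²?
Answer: -95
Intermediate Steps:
C = 1 (C = (-1)² = 1)
j = -3 (j = 1 - 1*4 = 1 - 4 = -3)
Q(Y) = -3
Q(-14) + (-2)²*(-13 - 10) = -3 + (-2)²*(-13 - 10) = -3 + 4*(-23) = -3 - 92 = -95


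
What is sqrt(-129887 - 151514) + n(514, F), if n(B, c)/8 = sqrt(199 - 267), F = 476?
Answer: I*(sqrt(281401) + 16*sqrt(17)) ≈ 596.44*I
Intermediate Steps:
n(B, c) = 16*I*sqrt(17) (n(B, c) = 8*sqrt(199 - 267) = 8*sqrt(-68) = 8*(2*I*sqrt(17)) = 16*I*sqrt(17))
sqrt(-129887 - 151514) + n(514, F) = sqrt(-129887 - 151514) + 16*I*sqrt(17) = sqrt(-281401) + 16*I*sqrt(17) = I*sqrt(281401) + 16*I*sqrt(17)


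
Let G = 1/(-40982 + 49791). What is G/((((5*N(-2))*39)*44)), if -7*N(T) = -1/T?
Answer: -7/37790610 ≈ -1.8523e-7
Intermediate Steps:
N(T) = 1/(7*T) (N(T) = -(-1)/(7*T) = 1/(7*T))
G = 1/8809 ≈ 0.00011352
G/((((5*N(-2))*39)*44)) = 1/(8809*((((5*((1/7)/(-2)))*39)*44))) = 1/(8809*((((5*((1/7)*(-1/2)))*39)*44))) = 1/(8809*((((5*(-1/14))*39)*44))) = 1/(8809*((-5/14*39*44))) = 1/(8809*((-195/14*44))) = 1/(8809*(-4290/7)) = (1/8809)*(-7/4290) = -7/37790610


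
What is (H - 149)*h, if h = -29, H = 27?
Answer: 3538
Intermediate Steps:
(H - 149)*h = (27 - 149)*(-29) = -122*(-29) = 3538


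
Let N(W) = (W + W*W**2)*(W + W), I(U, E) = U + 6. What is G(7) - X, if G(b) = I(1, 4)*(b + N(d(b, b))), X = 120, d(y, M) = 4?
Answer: 3737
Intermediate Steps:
I(U, E) = 6 + U
N(W) = 2*W*(W + W**3) (N(W) = (W + W**3)*(2*W) = 2*W*(W + W**3))
G(b) = 3808 + 7*b (G(b) = (6 + 1)*(b + 2*4**2*(1 + 4**2)) = 7*(b + 2*16*(1 + 16)) = 7*(b + 2*16*17) = 7*(b + 544) = 7*(544 + b) = 3808 + 7*b)
G(7) - X = (3808 + 7*7) - 1*120 = (3808 + 49) - 120 = 3857 - 120 = 3737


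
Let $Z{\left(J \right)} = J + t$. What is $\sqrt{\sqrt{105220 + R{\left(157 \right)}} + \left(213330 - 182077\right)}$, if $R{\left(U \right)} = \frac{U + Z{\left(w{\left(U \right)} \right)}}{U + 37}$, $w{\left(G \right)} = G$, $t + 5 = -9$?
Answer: $\frac{\sqrt{294059477 + 97 \sqrt{990029530}}}{97} \approx 177.7$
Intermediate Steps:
$t = -14$ ($t = -5 - 9 = -14$)
$Z{\left(J \right)} = -14 + J$ ($Z{\left(J \right)} = J - 14 = -14 + J$)
$R{\left(U \right)} = \frac{-14 + 2 U}{37 + U}$ ($R{\left(U \right)} = \frac{U + \left(-14 + U\right)}{U + 37} = \frac{-14 + 2 U}{37 + U}$)
$\sqrt{\sqrt{105220 + R{\left(157 \right)}} + \left(213330 - 182077\right)} = \sqrt{\sqrt{105220 + \frac{2 \left(-7 + 157\right)}{37 + 157}} + \left(213330 - 182077\right)} = \sqrt{\sqrt{105220 + 2 \cdot \frac{1}{194} \cdot 150} + \left(213330 - 182077\right)} = \sqrt{\sqrt{105220 + 2 \cdot \frac{1}{194} \cdot 150} + 31253} = \sqrt{\sqrt{105220 + \frac{150}{97}} + 31253} = \sqrt{\sqrt{\frac{10206490}{97}} + 31253} = \sqrt{\frac{\sqrt{990029530}}{97} + 31253} = \sqrt{31253 + \frac{\sqrt{990029530}}{97}}$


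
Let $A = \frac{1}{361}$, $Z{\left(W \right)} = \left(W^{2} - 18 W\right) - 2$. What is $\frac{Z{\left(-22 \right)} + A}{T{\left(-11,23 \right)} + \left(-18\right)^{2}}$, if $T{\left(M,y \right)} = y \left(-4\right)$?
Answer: $\frac{316959}{83752} \approx 3.7845$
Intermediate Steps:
$T{\left(M,y \right)} = - 4 y$
$Z{\left(W \right)} = -2 + W^{2} - 18 W$
$A = \frac{1}{361} \approx 0.0027701$
$\frac{Z{\left(-22 \right)} + A}{T{\left(-11,23 \right)} + \left(-18\right)^{2}} = \frac{\left(-2 + \left(-22\right)^{2} - -396\right) + \frac{1}{361}}{\left(-4\right) 23 + \left(-18\right)^{2}} = \frac{\left(-2 + 484 + 396\right) + \frac{1}{361}}{-92 + 324} = \frac{878 + \frac{1}{361}}{232} = \frac{316959}{361} \cdot \frac{1}{232} = \frac{316959}{83752}$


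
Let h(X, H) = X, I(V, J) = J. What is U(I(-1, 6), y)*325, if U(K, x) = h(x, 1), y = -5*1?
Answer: -1625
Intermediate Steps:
y = -5
U(K, x) = x
U(I(-1, 6), y)*325 = -5*325 = -1625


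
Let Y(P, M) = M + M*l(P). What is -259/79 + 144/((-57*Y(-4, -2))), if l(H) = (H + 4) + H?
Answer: -5553/1501 ≈ -3.6995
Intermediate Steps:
l(H) = 4 + 2*H (l(H) = (4 + H) + H = 4 + 2*H)
Y(P, M) = M + M*(4 + 2*P)
-259/79 + 144/((-57*Y(-4, -2))) = -259/79 + 144/((-(-114)*(5 + 2*(-4)))) = -259*1/79 + 144/((-(-114)*(5 - 8))) = -259/79 + 144/((-(-114)*(-3))) = -259/79 + 144/((-57*6)) = -259/79 + 144/(-342) = -259/79 + 144*(-1/342) = -259/79 - 8/19 = -5553/1501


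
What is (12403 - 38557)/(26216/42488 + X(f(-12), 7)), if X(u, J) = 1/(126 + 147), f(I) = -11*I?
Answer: -167790987/3982 ≈ -42137.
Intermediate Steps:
X(u, J) = 1/273
(12403 - 38557)/(26216/42488 + X(f(-12), 7)) = (12403 - 38557)/(26216/42488 + 1/273) = -26154/(26216*(1/42488) + 1/273) = -26154/(29/47 + 1/273) = -26154/7964/12831 = -26154*12831/7964 = -167790987/3982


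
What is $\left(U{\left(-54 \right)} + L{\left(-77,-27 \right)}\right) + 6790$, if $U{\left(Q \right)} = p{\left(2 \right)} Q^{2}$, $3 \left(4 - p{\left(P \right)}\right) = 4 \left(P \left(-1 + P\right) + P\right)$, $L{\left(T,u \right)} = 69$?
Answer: $2971$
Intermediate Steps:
$p{\left(P \right)} = 4 - \frac{4 P}{3} - \frac{4 P \left(-1 + P\right)}{3}$ ($p{\left(P \right)} = 4 - \frac{4 \left(P \left(-1 + P\right) + P\right)}{3} = 4 - \frac{4 \left(P + P \left(-1 + P\right)\right)}{3} = 4 - \frac{4 P + 4 P \left(-1 + P\right)}{3} = 4 - \left(\frac{4 P}{3} + \frac{4 P \left(-1 + P\right)}{3}\right) = 4 - \frac{4 P}{3} - \frac{4 P \left(-1 + P\right)}{3}$)
$U{\left(Q \right)} = - \frac{4 Q^{2}}{3}$ ($U{\left(Q \right)} = \left(4 - \frac{4 \cdot 2^{2}}{3}\right) Q^{2} = \left(4 - \frac{16}{3}\right) Q^{2} = - \frac{4 Q^{2}}{3}$)
$\left(U{\left(-54 \right)} + L{\left(-77,-27 \right)}\right) + 6790 = \left(- \frac{4 \left(-54\right)^{2}}{3} + 69\right) + 6790 = \left(\left(- \frac{4}{3}\right) 2916 + 69\right) + 6790 = \left(-3888 + 69\right) + 6790 = -3819 + 6790 = 2971$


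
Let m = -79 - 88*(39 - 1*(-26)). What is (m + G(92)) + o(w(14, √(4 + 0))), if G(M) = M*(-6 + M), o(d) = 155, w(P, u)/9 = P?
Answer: 2268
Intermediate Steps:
w(P, u) = 9*P
m = -5799 (m = -79 - 88*(39 + 26) = -79 - 88*65 = -79 - 5720 = -5799)
(m + G(92)) + o(w(14, √(4 + 0))) = (-5799 + 92*(-6 + 92)) + 155 = (-5799 + 92*86) + 155 = (-5799 + 7912) + 155 = 2113 + 155 = 2268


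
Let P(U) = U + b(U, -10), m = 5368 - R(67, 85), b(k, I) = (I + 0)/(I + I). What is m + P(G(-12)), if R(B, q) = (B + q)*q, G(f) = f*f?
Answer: -14815/2 ≈ -7407.5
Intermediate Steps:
G(f) = f²
R(B, q) = q*(B + q)
b(k, I) = ½ (b(k, I) = I/((2*I)) = I*(1/(2*I)) = ½)
m = -7552 (m = 5368 - 85*(67 + 85) = 5368 - 85*152 = 5368 - 1*12920 = 5368 - 12920 = -7552)
P(U) = ½ + U (P(U) = U + ½ = ½ + U)
m + P(G(-12)) = -7552 + (½ + (-12)²) = -7552 + (½ + 144) = -7552 + 289/2 = -14815/2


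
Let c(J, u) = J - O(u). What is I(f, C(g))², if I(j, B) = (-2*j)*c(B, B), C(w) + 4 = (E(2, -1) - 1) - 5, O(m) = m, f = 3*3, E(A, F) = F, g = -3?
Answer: 0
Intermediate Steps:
f = 9
C(w) = -11 (C(w) = -4 + ((-1 - 1) - 5) = -4 + (-2 - 5) = -4 - 7 = -11)
c(J, u) = J - u
I(j, B) = 0 (I(j, B) = (-2*j)*(B - B) = -2*j*0 = 0)
I(f, C(g))² = 0² = 0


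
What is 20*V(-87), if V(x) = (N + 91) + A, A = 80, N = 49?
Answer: 4400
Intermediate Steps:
V(x) = 220 (V(x) = (49 + 91) + 80 = 140 + 80 = 220)
20*V(-87) = 20*220 = 4400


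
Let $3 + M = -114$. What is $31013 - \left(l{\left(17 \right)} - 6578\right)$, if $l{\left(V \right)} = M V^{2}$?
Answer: $71404$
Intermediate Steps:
$M = -117$ ($M = -3 - 114 = -117$)
$l{\left(V \right)} = - 117 V^{2}$
$31013 - \left(l{\left(17 \right)} - 6578\right) = 31013 - \left(- 117 \cdot 17^{2} - 6578\right) = 31013 - \left(\left(-117\right) 289 - 6578\right) = 31013 - \left(-33813 - 6578\right) = 31013 - -40391 = 31013 + 40391 = 71404$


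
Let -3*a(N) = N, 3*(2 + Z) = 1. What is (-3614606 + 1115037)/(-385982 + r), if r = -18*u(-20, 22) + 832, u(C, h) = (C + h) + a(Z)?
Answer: 2499569/385196 ≈ 6.4891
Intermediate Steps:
Z = -5/3 (Z = -2 + (⅓)*1 = -2 + ⅓ = -5/3 ≈ -1.6667)
a(N) = -N/3
u(C, h) = 5/9 + C + h (u(C, h) = (C + h) - ⅓*(-5/3) = (C + h) + 5/9 = 5/9 + C + h)
r = 786 (r = -18*(5/9 - 20 + 22) + 832 = -18*23/9 + 832 = -46 + 832 = 786)
(-3614606 + 1115037)/(-385982 + r) = (-3614606 + 1115037)/(-385982 + 786) = -2499569/(-385196) = -2499569*(-1/385196) = 2499569/385196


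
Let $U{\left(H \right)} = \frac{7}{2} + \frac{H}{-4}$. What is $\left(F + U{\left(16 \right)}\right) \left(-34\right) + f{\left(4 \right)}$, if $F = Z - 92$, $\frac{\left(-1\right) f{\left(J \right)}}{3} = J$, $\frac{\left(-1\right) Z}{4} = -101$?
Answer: $-10603$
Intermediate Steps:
$Z = 404$ ($Z = \left(-4\right) \left(-101\right) = 404$)
$f{\left(J \right)} = - 3 J$
$F = 312$ ($F = 404 - 92 = 312$)
$U{\left(H \right)} = \frac{7}{2} - \frac{H}{4}$ ($U{\left(H \right)} = 7 \cdot \frac{1}{2} + H \left(- \frac{1}{4}\right) = \frac{7}{2} - \frac{H}{4}$)
$\left(F + U{\left(16 \right)}\right) \left(-34\right) + f{\left(4 \right)} = \left(312 + \left(\frac{7}{2} - 4\right)\right) \left(-34\right) - 12 = \left(312 - \frac{1}{2}\right) \left(-34\right) - 12 = \frac{623}{2} \left(-34\right) - 12 = -10591 - 12 = -10603$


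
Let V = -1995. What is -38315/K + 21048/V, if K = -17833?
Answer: -99636853/11858945 ≈ -8.4018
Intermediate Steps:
-38315/K + 21048/V = -38315/(-17833) + 21048/(-1995) = -38315*(-1/17833) + 21048*(-1/1995) = 38315/17833 - 7016/665 = -99636853/11858945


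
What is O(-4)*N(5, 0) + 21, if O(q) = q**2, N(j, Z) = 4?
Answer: 85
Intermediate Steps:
O(-4)*N(5, 0) + 21 = (-4)**2*4 + 21 = 16*4 + 21 = 64 + 21 = 85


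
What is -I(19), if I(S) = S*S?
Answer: -361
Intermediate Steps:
I(S) = S**2
-I(19) = -1*19**2 = -1*361 = -361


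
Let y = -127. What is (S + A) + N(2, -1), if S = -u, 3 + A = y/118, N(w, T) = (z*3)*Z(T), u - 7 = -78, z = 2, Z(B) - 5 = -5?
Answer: 7897/118 ≈ 66.924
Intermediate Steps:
Z(B) = 0 (Z(B) = 5 - 5 = 0)
u = -71 (u = 7 - 78 = -71)
N(w, T) = 0 (N(w, T) = (2*3)*0 = 6*0 = 0)
A = -481/118 (A = -3 - 127/118 = -481/118 ≈ -4.0763)
S = 71 (S = -1*(-71) = 71)
(S + A) + N(2, -1) = (71 - 481/118) + 0 = 7897/118 + 0 = 7897/118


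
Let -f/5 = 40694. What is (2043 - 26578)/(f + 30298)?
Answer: 24535/173172 ≈ 0.14168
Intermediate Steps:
f = -203470 (f = -5*40694 = -203470)
(2043 - 26578)/(f + 30298) = (2043 - 26578)/(-203470 + 30298) = -24535/(-173172) = -24535*(-1/173172) = 24535/173172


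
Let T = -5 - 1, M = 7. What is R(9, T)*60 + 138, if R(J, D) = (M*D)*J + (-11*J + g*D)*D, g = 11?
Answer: 36858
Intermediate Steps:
T = -6
R(J, D) = D*(-11*J + 11*D) + 7*D*J (R(J, D) = (7*D)*J + (-11*J + 11*D)*D = 7*D*J + D*(-11*J + 11*D) = D*(-11*J + 11*D) + 7*D*J)
R(9, T)*60 + 138 = -6*(-4*9 + 11*(-6))*60 + 138 = -6*(-36 - 66)*60 + 138 = -6*(-102)*60 + 138 = 612*60 + 138 = 36720 + 138 = 36858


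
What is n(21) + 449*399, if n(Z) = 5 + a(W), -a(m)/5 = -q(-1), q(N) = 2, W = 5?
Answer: 179166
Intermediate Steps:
a(m) = 10 (a(m) = -(-5)*2 = -5*(-2) = 10)
n(Z) = 15 (n(Z) = 5 + 10 = 15)
n(21) + 449*399 = 15 + 449*399 = 15 + 179151 = 179166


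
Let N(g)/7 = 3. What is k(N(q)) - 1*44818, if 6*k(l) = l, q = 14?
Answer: -89629/2 ≈ -44815.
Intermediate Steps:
N(g) = 21 (N(g) = 7*3 = 21)
k(l) = l/6
k(N(q)) - 1*44818 = (⅙)*21 - 1*44818 = 7/2 - 44818 = -89629/2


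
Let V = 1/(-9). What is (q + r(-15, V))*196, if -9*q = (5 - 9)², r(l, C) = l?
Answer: -29596/9 ≈ -3288.4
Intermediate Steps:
V = -⅑ ≈ -0.11111
q = -16/9 (q = -(5 - 9)²/9 = -⅑*(-4)² = -⅑*16 = -16/9 ≈ -1.7778)
(q + r(-15, V))*196 = (-16/9 - 15)*196 = -151/9*196 = -29596/9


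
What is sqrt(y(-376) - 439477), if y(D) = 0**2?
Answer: I*sqrt(439477) ≈ 662.93*I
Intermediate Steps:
y(D) = 0
sqrt(y(-376) - 439477) = sqrt(0 - 439477) = sqrt(-439477) = I*sqrt(439477)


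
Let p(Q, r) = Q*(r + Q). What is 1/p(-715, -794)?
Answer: 1/1078935 ≈ 9.2684e-7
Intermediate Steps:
p(Q, r) = Q*(Q + r)
1/p(-715, -794) = 1/(-715*(-715 - 794)) = 1/(-715*(-1509)) = 1/1078935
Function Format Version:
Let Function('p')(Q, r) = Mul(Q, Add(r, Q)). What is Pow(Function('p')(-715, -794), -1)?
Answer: Rational(1, 1078935) ≈ 9.2684e-7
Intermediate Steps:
Function('p')(Q, r) = Mul(Q, Add(Q, r))
Pow(Function('p')(-715, -794), -1) = Pow(Mul(-715, Add(-715, -794)), -1) = Pow(Mul(-715, -1509), -1) = Pow(1078935, -1) = Rational(1, 1078935)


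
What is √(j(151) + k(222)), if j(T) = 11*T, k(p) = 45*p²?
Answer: √2219441 ≈ 1489.8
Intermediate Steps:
√(j(151) + k(222)) = √(11*151 + 45*222²) = √(1661 + 45*49284) = √(1661 + 2217780) = √2219441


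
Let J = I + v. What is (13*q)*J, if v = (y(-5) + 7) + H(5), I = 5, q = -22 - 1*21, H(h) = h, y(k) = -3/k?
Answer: -49192/5 ≈ -9838.4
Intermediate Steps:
q = -43 (q = -22 - 21 = -43)
v = 63/5 (v = (-3/(-5) + 7) + 5 = (-3*(-⅕) + 7) + 5 = (⅗ + 7) + 5 = 38/5 + 5 = 63/5 ≈ 12.600)
J = 88/5 (J = 5 + 63/5 = 88/5 ≈ 17.600)
(13*q)*J = (13*(-43))*(88/5) = -559*88/5 = -49192/5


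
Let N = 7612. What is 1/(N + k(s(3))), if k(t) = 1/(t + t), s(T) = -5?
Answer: 10/76119 ≈ 0.00013137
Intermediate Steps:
k(t) = 1/(2*t)
1/(N + k(s(3))) = 1/(7612 + (1/2)/(-5)) = 1/(7612 + (1/2)*(-1/5)) = 1/(7612 - 1/10) = 1/(76119/10) = 10/76119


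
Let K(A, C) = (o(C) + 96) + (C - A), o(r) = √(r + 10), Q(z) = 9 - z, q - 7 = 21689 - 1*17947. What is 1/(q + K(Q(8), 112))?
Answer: 1978/7824907 - √122/15649814 ≈ 0.00025208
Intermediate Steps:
q = 3749 (q = 7 + (21689 - 1*17947) = 7 + (21689 - 17947) = 7 + 3742 = 3749)
o(r) = √(10 + r)
K(A, C) = 96 + C + √(10 + C) - A (K(A, C) = (√(10 + C) + 96) + (C - A) = (96 + √(10 + C)) + (C - A) = 96 + C + √(10 + C) - A)
1/(q + K(Q(8), 112)) = 1/(3749 + (96 + 112 + √(10 + 112) - (9 - 1*8))) = 1/(3749 + (96 + 112 + √122 - (9 - 8))) = 1/(3749 + (96 + 112 + √122 - 1*1)) = 1/(3749 + (96 + 112 + √122 - 1)) = 1/(3749 + (207 + √122)) = 1/(3956 + √122)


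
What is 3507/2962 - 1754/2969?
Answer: 5216935/8794178 ≈ 0.59323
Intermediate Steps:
3507/2962 - 1754/2969 = 5216935/8794178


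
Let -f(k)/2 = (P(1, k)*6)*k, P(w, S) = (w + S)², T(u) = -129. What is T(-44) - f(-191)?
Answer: -82741329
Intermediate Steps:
P(w, S) = (S + w)²
f(k) = -12*k*(1 + k)² (f(k) = -2*(k + 1)²*6*k = -2*(1 + k)²*6*k = -2*6*(1 + k)²*k = -12*k*(1 + k)²)
T(-44) - f(-191) = -129 - (-12)*(-191)*(1 - 191)² = -129 - (-12)*(-191)*(-190)² = -129 - (-12)*(-191)*36100 = -129 - 1*82741200 = -129 - 82741200 = -82741329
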